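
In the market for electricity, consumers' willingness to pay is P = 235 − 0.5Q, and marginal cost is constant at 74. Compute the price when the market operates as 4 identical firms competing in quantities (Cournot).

P = 106.2

Cournot with 4 identical firms: the symmetric best-response condition is 235 − 2.5q = 74. Each firm produces q = 64.4, total output Q = 257.6, price P = 106.2.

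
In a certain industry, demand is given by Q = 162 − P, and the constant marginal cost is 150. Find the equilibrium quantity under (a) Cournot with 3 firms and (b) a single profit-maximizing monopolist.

Cournot: Q = 9; Monopoly: Q = 6

Inverting demand: P = 162 − Q.
In a 3-firm Cournot equilibrium, symmetry and the first-order condition give q = (162 − 150)/(4) = 3. So Q = 9 and P = 153.
The monopolist equates marginal revenue to marginal cost: 162 − 2Q = 150, so Q = 6. From demand, P = 156.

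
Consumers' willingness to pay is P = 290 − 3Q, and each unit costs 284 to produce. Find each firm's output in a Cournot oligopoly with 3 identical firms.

q_i = 0.5

In a 3-firm Cournot equilibrium, symmetry and the first-order condition give q = (290 − 284)/(12) = 0.5. So Q = 1.5 and P = 285.5.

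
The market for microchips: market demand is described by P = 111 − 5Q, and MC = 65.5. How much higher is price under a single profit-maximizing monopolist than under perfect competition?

Perfect competition: P = MC = 65.5, so 111 − 5Q = 65.5 and Q = 9.1.
Monopoly sets MR = MC: 111 − 10Q = 65.5 ⇒ Q = 4.55, P = 111 − 5·4.55 = 88.25.
Change in price: 88.25 − 65.5 = 22.75.

Price rises by 22.75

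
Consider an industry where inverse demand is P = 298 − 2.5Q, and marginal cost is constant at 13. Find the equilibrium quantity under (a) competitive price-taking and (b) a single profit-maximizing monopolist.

Competition: Q = 114; Monopoly: Q = 57

Perfect competition: P = MC = 13, so 298 − 2.5Q = 13 and Q = 114.
A monopolist chooses Q where MR = MC. MR = 298 − 5Q; setting this equal to 13 gives Q = 57 and P = 155.5.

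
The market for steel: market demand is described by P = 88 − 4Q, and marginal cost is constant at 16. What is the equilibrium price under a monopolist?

The monopolist equates marginal revenue to marginal cost: 88 − 8Q = 16, so Q = 9. From demand, P = 52.

P = 52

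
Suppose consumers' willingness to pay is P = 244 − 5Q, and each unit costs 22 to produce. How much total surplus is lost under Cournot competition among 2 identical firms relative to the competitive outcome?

Perfect competition: P = MC = 22, so 244 − 5Q = 22 and Q = 44.4.
Cournot with 2 identical firms: the symmetric best-response condition is 244 − 15q = 22. Each firm produces q = 14.8, total output Q = 29.6, price P = 96.
DWL is the triangle between Q = 29.6 and Q = 44.4: ½·(44.4 − 29.6)·(96 − 22) = 547.6.

DWL = 547.6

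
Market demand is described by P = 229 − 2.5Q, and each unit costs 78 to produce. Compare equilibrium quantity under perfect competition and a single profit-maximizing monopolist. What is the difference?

Q falls by 30.2

Competitive firms price at marginal cost: P = 78, giving Q = 60.4.
The monopolist equates marginal revenue to marginal cost: 229 − 5Q = 78, so Q = 30.2. From demand, P = 153.5.
Change in equilibrium quantity: 30.2 − 60.4 = −30.2.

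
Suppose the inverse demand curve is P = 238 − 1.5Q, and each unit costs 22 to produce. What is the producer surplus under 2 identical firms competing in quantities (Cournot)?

PS = 6912

Cournot with 2 identical firms: the symmetric best-response condition is 238 − 4.5q = 22. Each firm produces q = 48, total output Q = 96, price P = 94.
PS = (94 − 22)·96 = 6912.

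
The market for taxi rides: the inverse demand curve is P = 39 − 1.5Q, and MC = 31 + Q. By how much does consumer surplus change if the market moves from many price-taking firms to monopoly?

Consumer surplus falls by 4.68

Competitive equilibrium sets price equal to marginal cost: 39 − 1.5Q = 31 + Q, so Q = 3.2 and P = 34.2.
CS = ½·(39 − 34.2)·3.2 = 7.68.
A monopolist chooses Q where MR = MC. MR = 39 − 3Q; setting this equal to 31 + Q gives Q = 2 and P = 36.
CS = ½·(39 − 36)·2 = 3.
Change in consumer surplus: 3 − 7.68 = −4.68.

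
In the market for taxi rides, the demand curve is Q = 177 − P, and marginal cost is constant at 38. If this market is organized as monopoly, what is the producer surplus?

Inverting demand: P = 177 − Q.
The monopolist equates marginal revenue to marginal cost: 177 − 2Q = 38, so Q = 69.5. From demand, P = 107.5.
PS = (107.5 − 38)·69.5 = 4830.25.

PS = 4830.25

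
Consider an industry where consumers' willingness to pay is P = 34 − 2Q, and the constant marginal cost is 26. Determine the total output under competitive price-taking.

Q = 4

Competitive firms price at marginal cost: P = 26, giving Q = 4.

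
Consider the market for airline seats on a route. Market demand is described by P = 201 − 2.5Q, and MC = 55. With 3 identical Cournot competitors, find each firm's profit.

Cournot with 3 identical firms: the symmetric best-response condition is 201 − 10q = 55. Each firm produces q = 14.6, total output Q = 43.8, price P = 91.5.
Each firm's profit = (91.5 − 55)·14.6 = 532.9.

π_i = 532.9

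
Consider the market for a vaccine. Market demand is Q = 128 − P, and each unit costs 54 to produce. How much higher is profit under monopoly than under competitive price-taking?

Profit rises by 1369

Inverting demand: P = 128 − Q.
Competitive firms price at marginal cost: P = 54, giving Q = 74.
Profit = (54 − 54)·74 = 0.
Monopoly sets MR = MC: 128 − 2Q = 54 ⇒ Q = 37, P = 128 − 37 = 91.
Profit = (91 − 54)·37 = 1369.
Change in profit: 1369 − 0 = 1369.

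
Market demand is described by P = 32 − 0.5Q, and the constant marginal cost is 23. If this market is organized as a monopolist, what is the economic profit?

A monopolist chooses Q where MR = MC. MR = 32 − Q; setting this equal to 23 gives Q = 9 and P = 27.5.
Profit = (27.5 − 23)·9 = 40.5.

Profit = 40.5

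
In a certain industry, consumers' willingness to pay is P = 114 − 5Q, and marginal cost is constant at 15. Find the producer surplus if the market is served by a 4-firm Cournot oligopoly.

In a 4-firm Cournot equilibrium, symmetry and the first-order condition give q = (114 − 15)/(25) = 3.96. So Q = 15.84 and P = 34.8.
PS = (34.8 − 15)·15.84 = 313.632.

PS = 313.632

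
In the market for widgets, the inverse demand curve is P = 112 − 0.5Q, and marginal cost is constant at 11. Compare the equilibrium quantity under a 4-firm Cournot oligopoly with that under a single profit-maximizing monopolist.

With 4 symmetric Cournot firms, each firm's FOC gives 112 − 2.5q = 11, so q = 40.4, Q = 4·40.4 = 161.6, and P = 31.2.
Monopoly sets MR = MC: 112 − Q = 11 ⇒ Q = 101, P = 112 − 0.5·101 = 61.5.

Cournot: Q = 161.6; Monopoly: Q = 101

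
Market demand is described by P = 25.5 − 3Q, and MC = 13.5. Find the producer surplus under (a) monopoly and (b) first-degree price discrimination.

A monopolist chooses Q where MR = MC. MR = 25.5 − 6Q; setting this equal to 13.5 gives Q = 2 and P = 19.5.
PS = (19.5 − 13.5)·2 = 12.
Under first-degree price discrimination the firm charges each unit its demand price and produces up to where P = MC, i.e. Q = 4. Consumer surplus is zero; producer surplus equals total surplus.
PS = ½·(25.5 − 13.5)·4 = 24.

Monopoly: PS = 12; Perfect PD: PS = 24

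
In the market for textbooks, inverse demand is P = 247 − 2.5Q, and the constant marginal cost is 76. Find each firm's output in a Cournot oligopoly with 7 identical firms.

With 7 symmetric Cournot firms, each firm's FOC gives 247 − 20q = 76, so q = 8.55, Q = 7·8.55 = 59.85, and P = 97.375.

q_i = 8.55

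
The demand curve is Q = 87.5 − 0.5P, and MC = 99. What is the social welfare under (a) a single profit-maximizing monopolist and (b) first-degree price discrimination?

Monopoly: TS = 1083; Perfect PD: TS = 1444

Inverting demand: P = 175 − 2Q.
The monopolist equates marginal revenue to marginal cost: 175 − 4Q = 99, so Q = 19. From demand, P = 137.
CS = ½·(175 − 137)·19 = 361; PS = (137 − 99)·19 = 722; TS = 1083.
With perfect price discrimination, output is the efficient level Q = 38 (where demand meets MC), but every buyer pays their willingness to pay: CS = 0 and PS = total surplus.
TS = 1444 (equal to competitive TS).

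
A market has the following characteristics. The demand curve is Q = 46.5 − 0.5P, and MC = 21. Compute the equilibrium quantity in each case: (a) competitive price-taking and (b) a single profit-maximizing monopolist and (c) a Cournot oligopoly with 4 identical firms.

Competition: Q = 36; Monopoly: Q = 18; Cournot: Q = 28.8

Inverting demand: P = 93 − 2Q.
Competitive firms price at marginal cost: P = 21, giving Q = 36.
Monopoly sets MR = MC: 93 − 4Q = 21 ⇒ Q = 18, P = 93 − 2·18 = 57.
Cournot with 4 identical firms: the symmetric best-response condition is 93 − 10q = 21. Each firm produces q = 7.2, total output Q = 28.8, price P = 35.4.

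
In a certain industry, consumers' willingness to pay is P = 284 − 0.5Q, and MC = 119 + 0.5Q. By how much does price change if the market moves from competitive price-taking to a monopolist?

P rises by 27.5

Under competition P = MC: 284 − 0.5Q = 119 + 0.5Q ⇒ Q = 165, P = 201.5.
A monopolist chooses Q where MR = MC. MR = 284 − Q; setting this equal to 119 + 0.5Q gives Q = 110 and P = 229.
Change in price: 229 − 201.5 = 27.5.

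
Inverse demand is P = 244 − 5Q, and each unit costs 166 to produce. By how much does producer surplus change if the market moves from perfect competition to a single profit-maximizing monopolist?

PS rises by 304.2

Perfect competition: P = MC = 166, so 244 − 5Q = 166 and Q = 15.6.
PS = (166 − 166)·15.6 = 0.
Monopoly sets MR = MC: 244 − 10Q = 166 ⇒ Q = 7.8, P = 244 − 5·7.8 = 205.
PS = (205 − 166)·7.8 = 304.2.
Change in producer surplus: 304.2 − 0 = 304.2.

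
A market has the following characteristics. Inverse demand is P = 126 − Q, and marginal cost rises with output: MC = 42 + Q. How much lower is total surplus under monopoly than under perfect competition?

Total surplus falls by 196

Competitive equilibrium sets price equal to marginal cost: 126 − Q = 42 + Q, so Q = 42 and P = 84.
CS = ½·(126 − 84)·42 = 882; PS = (84·42 − 42·42 − ½·1·42²) = 882; TS = 1764.
Monopoly sets MR = MC: 126 − 2Q = 42 + Q ⇒ Q = 28, P = 126 − 28 = 98.
CS = ½·(126 − 98)·28 = 392; PS = (98·28 − 42·28 − ½·1·28²) = 1176; TS = 1568.
Change in total surplus: 1568 − 1764 = −196.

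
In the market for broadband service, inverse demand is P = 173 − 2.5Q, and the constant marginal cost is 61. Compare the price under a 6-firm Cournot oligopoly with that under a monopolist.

In a 6-firm Cournot equilibrium, symmetry and the first-order condition give q = (173 − 61)/(17.5) = 6.4. So Q = 38.4 and P = 77.
The monopolist equates marginal revenue to marginal cost: 173 − 5Q = 61, so Q = 22.4. From demand, P = 117.

Cournot: P = 77; Monopoly: P = 117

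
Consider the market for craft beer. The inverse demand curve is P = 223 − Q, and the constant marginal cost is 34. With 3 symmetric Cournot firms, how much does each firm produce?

With 3 symmetric Cournot firms, each firm's FOC gives 223 − 4q = 34, so q = 47.25, Q = 3·47.25 = 141.75, and P = 81.25.

q_i = 47.25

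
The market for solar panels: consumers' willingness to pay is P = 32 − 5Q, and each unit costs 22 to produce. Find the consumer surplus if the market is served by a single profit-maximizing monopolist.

CS = 2.5

Monopoly sets MR = MC: 32 − 10Q = 22 ⇒ Q = 1, P = 32 − 5·1 = 27.
CS = ½·(32 − 27)·1 = 2.5.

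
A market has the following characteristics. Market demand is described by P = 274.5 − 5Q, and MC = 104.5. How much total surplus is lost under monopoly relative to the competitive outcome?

DWL = 722.5

Under competition P = MC = 104.5, so Q = (274.5 − 104.5)/5 = 34.
The monopolist equates marginal revenue to marginal cost: 274.5 − 10Q = 104.5, so Q = 17. From demand, P = 189.5.
DWL is the triangle between Q = 17 and Q = 34: ½·(34 − 17)·(189.5 − 104.5) = 722.5.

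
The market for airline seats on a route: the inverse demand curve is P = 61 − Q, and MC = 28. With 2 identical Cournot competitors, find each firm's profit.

Cournot with 2 identical firms: the symmetric best-response condition is 61 − 3q = 28. Each firm produces q = 11, total output Q = 22, price P = 39.
Each firm's profit = (39 − 28)·11 = 121.

π_i = 121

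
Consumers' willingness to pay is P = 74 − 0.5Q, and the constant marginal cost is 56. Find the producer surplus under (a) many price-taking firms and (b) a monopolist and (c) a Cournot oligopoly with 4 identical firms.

Competition: PS = 0; Monopoly: PS = 162; Cournot: PS = 103.68

Under competition P = MC = 56, so Q = (74 − 56)/0.5 = 36.
PS = (56 − 56)·36 = 0.
The monopolist equates marginal revenue to marginal cost: 74 − Q = 56, so Q = 18. From demand, P = 65.
PS = (65 − 56)·18 = 162.
With 4 symmetric Cournot firms, each firm's FOC gives 74 − 2.5q = 56, so q = 7.2, Q = 4·7.2 = 28.8, and P = 59.6.
PS = (59.6 − 56)·28.8 = 103.68.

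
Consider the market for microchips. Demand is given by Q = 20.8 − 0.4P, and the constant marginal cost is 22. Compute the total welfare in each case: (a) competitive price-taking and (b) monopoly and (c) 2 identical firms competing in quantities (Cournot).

Competition: TS = 180; Monopoly: TS = 135; Cournot: TS = 160

Inverting demand: P = 52 − 2.5Q.
Under competition P = MC = 22, so Q = (52 − 22)/2.5 = 12.
CS = ½·(52 − 22)·12 = 180; PS = (22 − 22)·12 = 0; TS = 180.
The monopolist equates marginal revenue to marginal cost: 52 − 5Q = 22, so Q = 6. From demand, P = 37.
CS = ½·(52 − 37)·6 = 45; PS = (37 − 22)·6 = 90; TS = 135.
With 2 symmetric Cournot firms, each firm's FOC gives 52 − 7.5q = 22, so q = 4, Q = 2·4 = 8, and P = 32.
CS = ½·(52 − 32)·8 = 80; PS = (32 − 22)·8 = 80; TS = 160.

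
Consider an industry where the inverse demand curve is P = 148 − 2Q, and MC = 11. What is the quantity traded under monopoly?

A monopolist chooses Q where MR = MC. MR = 148 − 4Q; setting this equal to 11 gives Q = 34.25 and P = 79.5.

Q = 34.25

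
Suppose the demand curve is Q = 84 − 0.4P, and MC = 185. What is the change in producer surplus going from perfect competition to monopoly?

Producer surplus rises by 62.5

Inverting demand: P = 210 − 2.5Q.
Competitive firms price at marginal cost: P = 185, giving Q = 10.
PS = (185 − 185)·10 = 0.
A monopolist chooses Q where MR = MC. MR = 210 − 5Q; setting this equal to 185 gives Q = 5 and P = 197.5.
PS = (197.5 − 185)·5 = 62.5.
Change in producer surplus: 62.5 − 0 = 62.5.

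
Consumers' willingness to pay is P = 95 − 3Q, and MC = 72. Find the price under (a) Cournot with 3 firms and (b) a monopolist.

Cournot: P = 77.75; Monopoly: P = 83.5

Cournot with 3 identical firms: the symmetric best-response condition is 95 − 12q = 72. Each firm produces q = 23/12, total output Q = 5.75, price P = 77.75.
A monopolist chooses Q where MR = MC. MR = 95 − 6Q; setting this equal to 72 gives Q = 23/6 and P = 83.5.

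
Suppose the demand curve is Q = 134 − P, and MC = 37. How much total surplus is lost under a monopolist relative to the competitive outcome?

Inverting demand: P = 134 − Q.
Under competition P = MC = 37, so Q = (134 − 37)/1 = 97.
A monopolist chooses Q where MR = MC. MR = 134 − 2Q; setting this equal to 37 gives Q = 48.5 and P = 85.5.
DWL is the triangle between Q = 48.5 and Q = 97: ½·(97 − 48.5)·(85.5 − 37) = 1176.125.

DWL = 1176.125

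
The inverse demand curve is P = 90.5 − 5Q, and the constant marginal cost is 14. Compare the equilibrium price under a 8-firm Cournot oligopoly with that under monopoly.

With 8 symmetric Cournot firms, each firm's FOC gives 90.5 − 45q = 14, so q = 1.7, Q = 8·1.7 = 13.6, and P = 22.5.
Monopoly sets MR = MC: 90.5 − 10Q = 14 ⇒ Q = 7.65, P = 90.5 − 5·7.65 = 52.25.

Cournot: P = 22.5; Monopoly: P = 52.25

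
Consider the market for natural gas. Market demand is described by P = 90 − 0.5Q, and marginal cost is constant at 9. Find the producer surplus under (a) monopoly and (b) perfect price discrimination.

Monopoly: PS = 3280.5; Perfect PD: PS = 6561

A monopolist chooses Q where MR = MC. MR = 90 − Q; setting this equal to 9 gives Q = 81 and P = 49.5.
PS = (49.5 − 9)·81 = 3280.5.
Under first-degree price discrimination the firm charges each unit its demand price and produces up to where P = MC, i.e. Q = 162. Consumer surplus is zero; producer surplus equals total surplus.
PS = ½·(90 − 9)·162 = 6561.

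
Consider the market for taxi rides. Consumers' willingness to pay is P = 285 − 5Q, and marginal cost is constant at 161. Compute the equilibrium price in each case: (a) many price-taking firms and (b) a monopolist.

Competition: P = 161; Monopoly: P = 223

Perfect competition: P = MC = 161, so 285 − 5Q = 161 and Q = 24.8.
The monopolist equates marginal revenue to marginal cost: 285 − 10Q = 161, so Q = 12.4. From demand, P = 223.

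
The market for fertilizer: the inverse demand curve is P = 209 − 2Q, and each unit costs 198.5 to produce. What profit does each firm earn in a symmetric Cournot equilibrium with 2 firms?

π_i = 6.125

With 2 symmetric Cournot firms, each firm's FOC gives 209 − 6q = 198.5, so q = 1.75, Q = 2·1.75 = 3.5, and P = 202.
Each firm's profit = (202 − 198.5)·1.75 = 6.125.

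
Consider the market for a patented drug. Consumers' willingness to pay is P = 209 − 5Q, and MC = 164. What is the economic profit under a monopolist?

Profit = 101.25

The monopolist equates marginal revenue to marginal cost: 209 − 10Q = 164, so Q = 4.5. From demand, P = 186.5.
Profit = (186.5 − 164)·4.5 = 101.25.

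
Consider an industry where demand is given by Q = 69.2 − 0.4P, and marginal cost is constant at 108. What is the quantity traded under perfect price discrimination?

Inverting demand: P = 173 − 2.5Q.
With perfect price discrimination, output is the efficient level Q = 26 (where demand meets MC), but every buyer pays their willingness to pay: CS = 0 and PS = total surplus.

Q = 26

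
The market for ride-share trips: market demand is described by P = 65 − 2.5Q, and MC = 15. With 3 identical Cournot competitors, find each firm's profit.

In a 3-firm Cournot equilibrium, symmetry and the first-order condition give q = (65 − 15)/(10) = 5. So Q = 15 and P = 27.5.
Each firm's profit = (27.5 − 15)·5 = 62.5.

π_i = 62.5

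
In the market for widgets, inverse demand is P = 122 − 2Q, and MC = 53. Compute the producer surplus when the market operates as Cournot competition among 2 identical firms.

PS = 529

In a 2-firm Cournot equilibrium, symmetry and the first-order condition give q = (122 − 53)/(6) = 11.5. So Q = 23 and P = 76.
PS = (76 − 53)·23 = 529.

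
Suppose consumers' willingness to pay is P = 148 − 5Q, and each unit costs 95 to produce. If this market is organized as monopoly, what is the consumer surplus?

Monopoly sets MR = MC: 148 − 10Q = 95 ⇒ Q = 5.3, P = 148 − 5·5.3 = 121.5.
CS = ½·(148 − 121.5)·5.3 = 70.225.

CS = 70.225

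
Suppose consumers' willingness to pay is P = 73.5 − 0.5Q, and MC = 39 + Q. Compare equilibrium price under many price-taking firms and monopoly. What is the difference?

Equilibrium price rises by 2.875

Under competition P = MC: 73.5 − 0.5Q = 39 + Q ⇒ Q = 23, P = 62.
Monopoly sets MR = MC: 73.5 − Q = 39 + Q ⇒ Q = 17.25, P = 73.5 − 0.5·17.25 = 64.875.
Change in equilibrium price: 64.875 − 62 = 2.875.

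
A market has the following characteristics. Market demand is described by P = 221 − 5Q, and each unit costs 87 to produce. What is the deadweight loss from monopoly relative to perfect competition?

DWL = 448.9

Competitive firms price at marginal cost: P = 87, giving Q = 26.8.
Monopoly sets MR = MC: 221 − 10Q = 87 ⇒ Q = 13.4, P = 221 − 5·13.4 = 154.
DWL is the triangle between Q = 13.4 and Q = 26.8: ½·(26.8 − 13.4)·(154 − 87) = 448.9.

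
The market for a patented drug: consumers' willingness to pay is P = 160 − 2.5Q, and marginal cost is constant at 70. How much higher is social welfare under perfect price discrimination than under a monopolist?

The monopolist equates marginal revenue to marginal cost: 160 − 5Q = 70, so Q = 18. From demand, P = 115.
CS = ½·(160 − 115)·18 = 405; PS = (115 − 70)·18 = 810; TS = 1215.
A perfectly discriminating monopolist sells every unit with P(Q) ≥ MC(Q), so output equals the competitive quantity Q = 36. Each buyer pays their reservation price, so CS = 0 and the firm captures all surplus.
TS = 1620 (equal to competitive TS).
Change in social welfare: 1620 − 1215 = 405.

Social welfare rises by 405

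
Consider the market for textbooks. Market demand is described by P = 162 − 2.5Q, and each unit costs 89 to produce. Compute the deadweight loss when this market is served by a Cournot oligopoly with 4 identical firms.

Perfect competition: P = MC = 89, so 162 − 2.5Q = 89 and Q = 29.2.
Cournot with 4 identical firms: the symmetric best-response condition is 162 − 12.5q = 89. Each firm produces q = 5.84, total output Q = 23.36, price P = 103.6.
DWL is the triangle between Q = 23.36 and Q = 29.2: ½·(29.2 − 23.36)·(103.6 − 89) = 42.632.

DWL = 42.632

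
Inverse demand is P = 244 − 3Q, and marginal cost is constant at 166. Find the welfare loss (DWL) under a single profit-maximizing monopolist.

Perfect competition: P = MC = 166, so 244 − 3Q = 166 and Q = 26.
The monopolist equates marginal revenue to marginal cost: 244 − 6Q = 166, so Q = 13. From demand, P = 205.
DWL is the triangle between Q = 13 and Q = 26: ½·(26 − 13)·(205 − 166) = 253.5.

DWL = 253.5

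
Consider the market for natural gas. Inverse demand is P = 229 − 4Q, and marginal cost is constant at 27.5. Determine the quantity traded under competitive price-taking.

Q = 50.375

Perfect competition: P = MC = 27.5, so 229 − 4Q = 27.5 and Q = 50.375.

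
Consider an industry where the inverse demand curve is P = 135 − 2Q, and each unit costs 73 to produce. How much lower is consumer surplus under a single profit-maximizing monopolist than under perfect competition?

CS falls by 720.75

Under competition P = MC = 73, so Q = (135 − 73)/2 = 31.
CS = ½·(135 − 73)·31 = 961.
A monopolist chooses Q where MR = MC. MR = 135 − 4Q; setting this equal to 73 gives Q = 15.5 and P = 104.
CS = ½·(135 − 104)·15.5 = 240.25.
Change in consumer surplus: 240.25 − 961 = −720.75.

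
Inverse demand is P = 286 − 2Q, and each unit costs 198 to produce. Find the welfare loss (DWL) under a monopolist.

DWL = 484

Competitive firms price at marginal cost: P = 198, giving Q = 44.
The monopolist equates marginal revenue to marginal cost: 286 − 4Q = 198, so Q = 22. From demand, P = 242.
DWL is the triangle between Q = 22 and Q = 44: ½·(44 − 22)·(242 − 198) = 484.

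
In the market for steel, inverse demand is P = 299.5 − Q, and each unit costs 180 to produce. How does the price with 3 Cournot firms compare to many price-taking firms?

In a 3-firm Cournot equilibrium, symmetry and the first-order condition give q = (299.5 − 180)/(4) = 29.875. So Q = 89.625 and P = 209.875.
Under competition P = MC = 180, so Q = (299.5 − 180)/1 = 119.5.

Cournot: P = 209.875; Competition: P = 180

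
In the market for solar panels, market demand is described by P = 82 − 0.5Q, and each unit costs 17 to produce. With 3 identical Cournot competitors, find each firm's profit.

π_i = 528.125

With 3 symmetric Cournot firms, each firm's FOC gives 82 − 2q = 17, so q = 32.5, Q = 3·32.5 = 97.5, and P = 33.25.
Each firm's profit = (33.25 − 17)·32.5 = 528.125.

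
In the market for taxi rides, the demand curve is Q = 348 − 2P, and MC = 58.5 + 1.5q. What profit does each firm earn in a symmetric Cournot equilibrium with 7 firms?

π_i = 551.25

Inverting demand: P = 174 − 0.5Q.
Cournot with 7 identical firms: the symmetric best-response condition is 174 − 4q = 58.5 + 1.5q. Each firm produces q = 21, total output Q = 147, price P = 100.5.
Each firm's profit = 100.5·21 − (58.5·21 + ½·1.5·21²) = 551.25.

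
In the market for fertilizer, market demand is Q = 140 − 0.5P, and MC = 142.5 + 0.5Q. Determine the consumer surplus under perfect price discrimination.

CS = 0

Inverting demand: P = 280 − 2Q.
Under first-degree price discrimination the firm charges each unit its demand price and produces up to where P = MC, i.e. Q = 55. Consumer surplus is zero; producer surplus equals total surplus.
CS = 0.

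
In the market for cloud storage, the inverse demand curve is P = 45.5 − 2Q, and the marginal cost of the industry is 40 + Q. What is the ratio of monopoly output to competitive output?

A monopolist chooses Q where MR = MC. MR = 45.5 − 4Q; setting this equal to 40 + Q gives Q = 1.1 and P = 43.3.
Under competition P = MC: 45.5 − 2Q = 40 + Q ⇒ Q = 11/6, P = 251/6.
Ratio Q_m/Q_c = 1.1/(11/6) = 0.6.

Q_m/Q_c = 0.6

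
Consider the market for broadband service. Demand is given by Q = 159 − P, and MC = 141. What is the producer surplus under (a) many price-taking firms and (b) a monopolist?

Inverting demand: P = 159 − Q.
Under competition P = MC = 141, so Q = (159 − 141)/1 = 18.
PS = (141 − 141)·18 = 0.
The monopolist equates marginal revenue to marginal cost: 159 − 2Q = 141, so Q = 9. From demand, P = 150.
PS = (150 − 141)·9 = 81.

Competition: PS = 0; Monopoly: PS = 81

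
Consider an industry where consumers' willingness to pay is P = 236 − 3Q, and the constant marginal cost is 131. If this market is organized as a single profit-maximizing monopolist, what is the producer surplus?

PS = 918.75

Monopoly sets MR = MC: 236 − 6Q = 131 ⇒ Q = 17.5, P = 236 − 3·17.5 = 183.5.
PS = (183.5 − 131)·17.5 = 918.75.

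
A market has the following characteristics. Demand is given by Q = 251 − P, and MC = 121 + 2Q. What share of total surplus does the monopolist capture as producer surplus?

PS/TS = 0.8

Inverting demand: P = 251 − Q.
A monopolist chooses Q where MR = MC. MR = 251 − 2Q; setting this equal to 121 + 2Q gives Q = 32.5 and P = 218.5.
CS = ½·(251 − 218.5)·32.5 = 528.125.
PS = P·Q − VC(Q) = 218.5·32.5 − (121·32.5 + ½·2·32.5²) = 2112.5.
Share captured = PS/TS = 2112.5/2640.625 = 0.8.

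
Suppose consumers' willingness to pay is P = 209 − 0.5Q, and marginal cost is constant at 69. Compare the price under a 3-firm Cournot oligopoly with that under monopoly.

Cournot: P = 104; Monopoly: P = 139

In a 3-firm Cournot equilibrium, symmetry and the first-order condition give q = (209 − 69)/(2) = 70. So Q = 210 and P = 104.
A monopolist chooses Q where MR = MC. MR = 209 − Q; setting this equal to 69 gives Q = 140 and P = 139.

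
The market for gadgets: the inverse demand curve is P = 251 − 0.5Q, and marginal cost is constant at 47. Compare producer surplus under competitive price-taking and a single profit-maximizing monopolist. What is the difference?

Under competition P = MC = 47, so Q = (251 − 47)/0.5 = 408.
PS = (47 − 47)·408 = 0.
A monopolist chooses Q where MR = MC. MR = 251 − Q; setting this equal to 47 gives Q = 204 and P = 149.
PS = (149 − 47)·204 = 20808.
Change in producer surplus: 20808 − 0 = 20808.

Producer surplus rises by 20808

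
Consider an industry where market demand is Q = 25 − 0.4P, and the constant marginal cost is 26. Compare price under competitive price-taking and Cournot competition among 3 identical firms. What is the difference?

Inverting demand: P = 62.5 − 2.5Q.
Competitive firms price at marginal cost: P = 26, giving Q = 14.6.
With 3 symmetric Cournot firms, each firm's FOC gives 62.5 − 10q = 26, so q = 3.65, Q = 3·3.65 = 10.95, and P = 35.125.
Change in price: 35.125 − 26 = 9.125.

P rises by 9.125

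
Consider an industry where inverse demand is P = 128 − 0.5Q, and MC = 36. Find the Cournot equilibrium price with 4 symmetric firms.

In a 4-firm Cournot equilibrium, symmetry and the first-order condition give q = (128 − 36)/(2.5) = 36.8. So Q = 147.2 and P = 54.4.

P = 54.4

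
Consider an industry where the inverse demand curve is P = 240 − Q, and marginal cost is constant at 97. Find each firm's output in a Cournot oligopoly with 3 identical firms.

In a 3-firm Cournot equilibrium, symmetry and the first-order condition give q = (240 − 97)/(4) = 35.75. So Q = 107.25 and P = 132.75.

q_i = 35.75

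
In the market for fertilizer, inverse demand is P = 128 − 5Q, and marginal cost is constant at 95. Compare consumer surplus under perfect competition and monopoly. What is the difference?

Perfect competition: P = MC = 95, so 128 − 5Q = 95 and Q = 6.6.
CS = ½·(128 − 95)·6.6 = 108.9.
Monopoly sets MR = MC: 128 − 10Q = 95 ⇒ Q = 3.3, P = 128 − 5·3.3 = 111.5.
CS = ½·(128 − 111.5)·3.3 = 27.225.
Change in consumer surplus: 27.225 − 108.9 = −81.675.

CS falls by 81.675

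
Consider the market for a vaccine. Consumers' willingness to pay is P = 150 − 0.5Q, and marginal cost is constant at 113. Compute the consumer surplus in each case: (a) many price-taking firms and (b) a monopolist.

Competition: CS = 1369; Monopoly: CS = 342.25

Under competition P = MC = 113, so Q = (150 − 113)/0.5 = 74.
CS = ½·(150 − 113)·74 = 1369.
Monopoly sets MR = MC: 150 − Q = 113 ⇒ Q = 37, P = 150 − 0.5·37 = 131.5.
CS = ½·(150 − 131.5)·37 = 342.25.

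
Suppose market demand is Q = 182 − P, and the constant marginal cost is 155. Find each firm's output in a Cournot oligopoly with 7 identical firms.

Inverting demand: P = 182 − Q.
Cournot with 7 identical firms: the symmetric best-response condition is 182 − 8q = 155. Each firm produces q = 3.375, total output Q = 23.625, price P = 158.375.

q_i = 3.375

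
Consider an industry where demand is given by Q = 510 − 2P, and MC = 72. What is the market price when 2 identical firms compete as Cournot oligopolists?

P = 133

Inverting demand: P = 255 − 0.5Q.
With 2 symmetric Cournot firms, each firm's FOC gives 255 − 1.5q = 72, so q = 122, Q = 2·122 = 244, and P = 133.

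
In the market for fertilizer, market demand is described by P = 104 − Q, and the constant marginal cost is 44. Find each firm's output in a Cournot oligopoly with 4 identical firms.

Cournot with 4 identical firms: the symmetric best-response condition is 104 − 5q = 44. Each firm produces q = 12, total output Q = 48, price P = 56.

q_i = 12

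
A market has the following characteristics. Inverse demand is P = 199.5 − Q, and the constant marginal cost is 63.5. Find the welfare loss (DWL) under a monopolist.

Under competition P = MC = 63.5, so Q = (199.5 − 63.5)/1 = 136.
A monopolist chooses Q where MR = MC. MR = 199.5 − 2Q; setting this equal to 63.5 gives Q = 68 and P = 131.5.
DWL is the triangle between Q = 68 and Q = 136: ½·(136 − 68)·(131.5 − 63.5) = 2312.

DWL = 2312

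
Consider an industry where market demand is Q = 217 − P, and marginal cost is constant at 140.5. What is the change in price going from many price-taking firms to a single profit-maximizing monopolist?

Price rises by 38.25

Inverting demand: P = 217 − Q.
Under competition P = MC = 140.5, so Q = (217 − 140.5)/1 = 76.5.
Monopoly sets MR = MC: 217 − 2Q = 140.5 ⇒ Q = 38.25, P = 217 − 38.25 = 178.75.
Change in price: 178.75 − 140.5 = 38.25.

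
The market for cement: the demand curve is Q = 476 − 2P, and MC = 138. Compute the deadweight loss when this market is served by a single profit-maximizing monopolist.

DWL = 2500

Inverting demand: P = 238 − 0.5Q.
Competitive firms price at marginal cost: P = 138, giving Q = 200.
Monopoly sets MR = MC: 238 − Q = 138 ⇒ Q = 100, P = 238 − 0.5·100 = 188.
DWL is the triangle between Q = 100 and Q = 200: ½·(200 − 100)·(188 − 138) = 2500.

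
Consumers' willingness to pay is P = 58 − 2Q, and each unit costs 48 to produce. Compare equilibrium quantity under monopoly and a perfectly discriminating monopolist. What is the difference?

The monopolist equates marginal revenue to marginal cost: 58 − 4Q = 48, so Q = 2.5. From demand, P = 53.
With perfect price discrimination, output is the efficient level Q = 5 (where demand meets MC), but every buyer pays their willingness to pay: CS = 0 and PS = total surplus.
Change in equilibrium quantity: 5 − 2.5 = 2.5.

Q rises by 2.5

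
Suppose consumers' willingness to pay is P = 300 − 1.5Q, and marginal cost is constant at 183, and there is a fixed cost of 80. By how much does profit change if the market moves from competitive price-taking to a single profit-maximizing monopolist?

Competitive firms price at marginal cost: P = 183, giving Q = 78.
Profit = (183 − 183)·78 − 80 = −80.
A monopolist chooses Q where MR = MC. MR = 300 − 3Q; setting this equal to 183 gives Q = 39 and P = 241.5.
Profit = (241.5 − 183)·39 − 80 = 2201.5.
Change in profit: 2201.5 − −80 = 2281.5.

Profit rises by 2281.5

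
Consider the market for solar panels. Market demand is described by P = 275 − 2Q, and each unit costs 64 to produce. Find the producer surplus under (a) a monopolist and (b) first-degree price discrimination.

Monopoly sets MR = MC: 275 − 4Q = 64 ⇒ Q = 52.75, P = 275 − 2·52.75 = 169.5.
PS = (169.5 − 64)·52.75 = 5565.125.
With perfect price discrimination, output is the efficient level Q = 105.5 (where demand meets MC), but every buyer pays their willingness to pay: CS = 0 and PS = total surplus.
PS = ½·(275 − 64)·105.5 = 11130.25.

Monopoly: PS = 5565.125; Perfect PD: PS = 11130.25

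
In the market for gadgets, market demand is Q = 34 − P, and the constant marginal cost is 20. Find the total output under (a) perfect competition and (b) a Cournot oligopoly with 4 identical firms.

Inverting demand: P = 34 − Q.
Under competition P = MC = 20, so Q = (34 − 20)/1 = 14.
In a 4-firm Cournot equilibrium, symmetry and the first-order condition give q = (34 − 20)/(5) = 2.8. So Q = 11.2 and P = 22.8.

Competition: Q = 14; Cournot: Q = 11.2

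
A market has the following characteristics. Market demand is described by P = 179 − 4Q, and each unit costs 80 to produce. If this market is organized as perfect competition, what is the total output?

Q = 24.75

Competitive firms price at marginal cost: P = 80, giving Q = 24.75.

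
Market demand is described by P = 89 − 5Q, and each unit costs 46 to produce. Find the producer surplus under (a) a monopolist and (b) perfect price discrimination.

The monopolist equates marginal revenue to marginal cost: 89 − 10Q = 46, so Q = 4.3. From demand, P = 67.5.
PS = (67.5 − 46)·4.3 = 92.45.
With perfect price discrimination, output is the efficient level Q = 8.6 (where demand meets MC), but every buyer pays their willingness to pay: CS = 0 and PS = total surplus.
PS = ½·(89 − 46)·8.6 = 184.9.

Monopoly: PS = 92.45; Perfect PD: PS = 184.9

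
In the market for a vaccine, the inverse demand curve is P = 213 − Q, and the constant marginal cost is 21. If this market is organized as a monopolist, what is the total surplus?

A monopolist chooses Q where MR = MC. MR = 213 − 2Q; setting this equal to 21 gives Q = 96 and P = 117.
CS = ½·(213 − 117)·96 = 4608; PS = (117 − 21)·96 = 9216; TS = 13824.

TS = 13824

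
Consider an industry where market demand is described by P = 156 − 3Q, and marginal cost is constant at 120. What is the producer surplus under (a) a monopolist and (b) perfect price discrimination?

A monopolist chooses Q where MR = MC. MR = 156 − 6Q; setting this equal to 120 gives Q = 6 and P = 138.
PS = (138 − 120)·6 = 108.
With perfect price discrimination, output is the efficient level Q = 12 (where demand meets MC), but every buyer pays their willingness to pay: CS = 0 and PS = total surplus.
PS = ½·(156 − 120)·12 = 216.

Monopoly: PS = 108; Perfect PD: PS = 216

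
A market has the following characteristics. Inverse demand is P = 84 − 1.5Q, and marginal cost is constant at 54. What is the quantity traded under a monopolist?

Q = 10

The monopolist equates marginal revenue to marginal cost: 84 − 3Q = 54, so Q = 10. From demand, P = 69.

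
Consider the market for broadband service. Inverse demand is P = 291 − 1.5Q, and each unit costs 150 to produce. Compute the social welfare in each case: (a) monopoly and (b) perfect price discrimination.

Monopoly: TS = 4970.25; Perfect PD: TS = 6627

A monopolist chooses Q where MR = MC. MR = 291 − 3Q; setting this equal to 150 gives Q = 47 and P = 220.5.
CS = ½·(291 − 220.5)·47 = 1656.75; PS = (220.5 − 150)·47 = 3313.5; TS = 4970.25.
A perfectly discriminating monopolist sells every unit with P(Q) ≥ MC(Q), so output equals the competitive quantity Q = 94. Each buyer pays their reservation price, so CS = 0 and the firm captures all surplus.
TS = 6627 (equal to competitive TS).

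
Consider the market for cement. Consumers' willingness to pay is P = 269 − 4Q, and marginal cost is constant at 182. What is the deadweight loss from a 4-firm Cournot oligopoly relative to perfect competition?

DWL = 37.845

Perfect competition: P = MC = 182, so 269 − 4Q = 182 and Q = 21.75.
In a 4-firm Cournot equilibrium, symmetry and the first-order condition give q = (269 − 182)/(20) = 4.35. So Q = 17.4 and P = 199.4.
DWL is the triangle between Q = 17.4 and Q = 21.75: ½·(21.75 − 17.4)·(199.4 − 182) = 37.845.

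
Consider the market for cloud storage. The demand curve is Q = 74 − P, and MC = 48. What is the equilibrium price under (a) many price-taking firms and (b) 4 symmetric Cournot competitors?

Inverting demand: P = 74 − Q.
Perfect competition: P = MC = 48, so 74 − Q = 48 and Q = 26.
Cournot with 4 identical firms: the symmetric best-response condition is 74 − 5q = 48. Each firm produces q = 5.2, total output Q = 20.8, price P = 53.2.

Competition: P = 48; Cournot: P = 53.2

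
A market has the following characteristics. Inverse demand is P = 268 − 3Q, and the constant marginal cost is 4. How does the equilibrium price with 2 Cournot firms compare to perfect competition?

With 2 symmetric Cournot firms, each firm's FOC gives 268 − 9q = 4, so q = 88/3, Q = 2·88/3 = 176/3, and P = 92.
Perfect competition: P = MC = 4, so 268 − 3Q = 4 and Q = 88.

Cournot: P = 92; Competition: P = 4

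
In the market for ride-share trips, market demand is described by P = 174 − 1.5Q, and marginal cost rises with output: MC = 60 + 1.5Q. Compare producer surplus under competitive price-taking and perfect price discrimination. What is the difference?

PS rises by 1083

Under competition P = MC: 174 − 1.5Q = 60 + 1.5Q ⇒ Q = 38, P = 117.
PS = P·Q − VC(Q) = 117·38 − (60·38 + ½·1.5·38²) = 1083.
With perfect price discrimination, output is the efficient level Q = 38 (where demand meets MC), but every buyer pays their willingness to pay: CS = 0 and PS = total surplus.
PS = ½·(174 − 60)·38 = 2166.
Change in producer surplus: 2166 − 1083 = 1083.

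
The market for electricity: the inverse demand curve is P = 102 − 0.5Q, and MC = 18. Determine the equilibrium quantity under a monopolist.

Q = 84

The monopolist equates marginal revenue to marginal cost: 102 − Q = 18, so Q = 84. From demand, P = 60.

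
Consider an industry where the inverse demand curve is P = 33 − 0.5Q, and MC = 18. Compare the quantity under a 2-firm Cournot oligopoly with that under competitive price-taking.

Cournot: Q = 20; Competition: Q = 30

With 2 symmetric Cournot firms, each firm's FOC gives 33 − 1.5q = 18, so q = 10, Q = 2·10 = 20, and P = 23.
Perfect competition: P = MC = 18, so 33 − 0.5Q = 18 and Q = 30.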